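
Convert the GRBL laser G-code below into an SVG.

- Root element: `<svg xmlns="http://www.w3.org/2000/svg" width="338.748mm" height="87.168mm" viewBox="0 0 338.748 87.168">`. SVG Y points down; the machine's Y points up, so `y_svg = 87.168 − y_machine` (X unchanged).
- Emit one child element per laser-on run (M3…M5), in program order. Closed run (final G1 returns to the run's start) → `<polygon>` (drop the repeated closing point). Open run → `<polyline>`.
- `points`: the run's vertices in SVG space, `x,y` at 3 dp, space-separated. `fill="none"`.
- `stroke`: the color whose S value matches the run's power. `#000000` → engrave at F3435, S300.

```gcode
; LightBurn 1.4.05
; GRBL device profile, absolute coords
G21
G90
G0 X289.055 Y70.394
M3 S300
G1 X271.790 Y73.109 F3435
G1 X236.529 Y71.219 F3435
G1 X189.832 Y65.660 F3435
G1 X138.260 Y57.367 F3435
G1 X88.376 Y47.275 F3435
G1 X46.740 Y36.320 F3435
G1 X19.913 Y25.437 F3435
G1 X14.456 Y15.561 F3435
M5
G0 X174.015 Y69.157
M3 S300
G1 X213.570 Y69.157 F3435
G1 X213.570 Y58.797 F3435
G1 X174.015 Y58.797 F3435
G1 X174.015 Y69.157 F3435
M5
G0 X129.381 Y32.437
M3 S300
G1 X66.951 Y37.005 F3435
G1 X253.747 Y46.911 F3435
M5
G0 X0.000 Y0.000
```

Each laser-on run becomes one SVG element. Flip Y back into SVG space with y_svg = 87.168 − y_machine. Every run uses S300, so all elements get stroke `#000000` (engrave).

Run 1: The run is open, so emit a `<polyline>` with points (Y-flipped): 289.055,16.774 271.790,14.059 236.529,15.949 189.832,21.508 138.260,29.801 88.376,39.893 46.740,50.848 19.913,61.731 14.456,71.607.

Run 2: The run returns to its start, so emit a `<polygon>` with points (Y-flipped): 174.015,18.011 213.570,18.011 213.570,28.371 174.015,28.371.

Run 3: The run is open, so emit a `<polyline>` with points (Y-flipped): 129.381,54.731 66.951,50.163 253.747,40.257.

<svg xmlns="http://www.w3.org/2000/svg" width="338.748mm" height="87.168mm" viewBox="0 0 338.748 87.168">
  <polyline points="289.055,16.774 271.790,14.059 236.529,15.949 189.832,21.508 138.260,29.801 88.376,39.893 46.740,50.848 19.913,61.731 14.456,71.607" fill="none" stroke="#000000"/>
  <polygon points="174.015,18.011 213.570,18.011 213.570,28.371 174.015,28.371" fill="none" stroke="#000000"/>
  <polyline points="129.381,54.731 66.951,50.163 253.747,40.257" fill="none" stroke="#000000"/>
</svg>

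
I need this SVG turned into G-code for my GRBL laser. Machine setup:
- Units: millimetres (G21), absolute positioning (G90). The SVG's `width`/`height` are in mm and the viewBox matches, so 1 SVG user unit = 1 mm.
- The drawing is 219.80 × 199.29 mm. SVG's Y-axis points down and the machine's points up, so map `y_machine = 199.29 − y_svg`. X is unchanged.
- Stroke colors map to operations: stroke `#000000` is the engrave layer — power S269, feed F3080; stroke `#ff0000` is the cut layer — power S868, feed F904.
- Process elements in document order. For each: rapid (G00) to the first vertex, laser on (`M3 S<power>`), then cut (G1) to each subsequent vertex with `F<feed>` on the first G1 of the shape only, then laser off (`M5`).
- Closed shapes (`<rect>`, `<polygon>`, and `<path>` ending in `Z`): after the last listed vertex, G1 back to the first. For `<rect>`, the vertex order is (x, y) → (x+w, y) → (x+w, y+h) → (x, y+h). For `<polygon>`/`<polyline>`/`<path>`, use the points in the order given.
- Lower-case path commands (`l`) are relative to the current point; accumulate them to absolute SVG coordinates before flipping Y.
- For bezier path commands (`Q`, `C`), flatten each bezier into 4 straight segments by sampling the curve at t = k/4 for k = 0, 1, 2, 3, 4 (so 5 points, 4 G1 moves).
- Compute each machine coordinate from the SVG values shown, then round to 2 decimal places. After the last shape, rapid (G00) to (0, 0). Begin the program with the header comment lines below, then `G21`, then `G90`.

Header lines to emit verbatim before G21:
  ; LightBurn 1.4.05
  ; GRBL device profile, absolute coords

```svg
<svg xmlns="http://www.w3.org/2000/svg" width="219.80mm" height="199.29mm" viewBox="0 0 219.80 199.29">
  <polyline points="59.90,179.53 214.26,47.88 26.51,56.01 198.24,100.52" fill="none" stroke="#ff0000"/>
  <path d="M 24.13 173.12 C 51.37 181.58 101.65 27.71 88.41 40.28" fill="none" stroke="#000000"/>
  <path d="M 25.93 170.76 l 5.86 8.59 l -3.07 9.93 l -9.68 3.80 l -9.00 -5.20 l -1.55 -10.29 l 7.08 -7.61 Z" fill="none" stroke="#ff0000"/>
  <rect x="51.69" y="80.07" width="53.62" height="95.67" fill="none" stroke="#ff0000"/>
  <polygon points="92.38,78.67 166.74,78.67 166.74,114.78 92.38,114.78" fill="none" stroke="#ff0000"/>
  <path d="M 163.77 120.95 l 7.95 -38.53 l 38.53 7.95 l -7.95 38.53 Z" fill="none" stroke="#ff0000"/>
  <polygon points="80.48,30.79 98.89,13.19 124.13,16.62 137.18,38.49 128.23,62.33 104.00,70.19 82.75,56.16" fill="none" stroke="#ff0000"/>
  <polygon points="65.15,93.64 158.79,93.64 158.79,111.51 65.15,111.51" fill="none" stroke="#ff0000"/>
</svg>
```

; LightBurn 1.4.05
; GRBL device profile, absolute coords
G21
G90
G00 X59.90 Y19.76
M3 S868
G1 X214.26 Y151.41 F904
G1 X26.51 Y143.28
G1 X198.24 Y98.77
M5
G00 X24.13 Y26.17
M3 S269
G1 X47.53 Y45.12 F3080
G1 X71.45 Y94.13
G1 X87.78 Y142.37
G1 X88.41 Y159.01
M5
G00 X25.93 Y28.53
M3 S868
G1 X31.79 Y19.94 F904
G1 X28.72 Y10.01
G1 X19.04 Y6.21
G1 X10.04 Y11.41
G1 X8.49 Y21.70
G1 X15.57 Y29.31
G1 X25.93 Y28.53
M5
G00 X51.69 Y119.22
M3 S868
G1 X105.31 Y119.22 F904
G1 X105.31 Y23.55
G1 X51.69 Y23.55
G1 X51.69 Y119.22
M5
G00 X92.38 Y120.62
M3 S868
G1 X166.74 Y120.62 F904
G1 X166.74 Y84.51
G1 X92.38 Y84.51
G1 X92.38 Y120.62
M5
G00 X163.77 Y78.34
M3 S868
G1 X171.72 Y116.87 F904
G1 X210.25 Y108.92
G1 X202.30 Y70.39
G1 X163.77 Y78.34
M5
G00 X80.48 Y168.50
M3 S868
G1 X98.89 Y186.10 F904
G1 X124.13 Y182.67
G1 X137.18 Y160.80
G1 X128.23 Y136.96
G1 X104.00 Y129.10
G1 X82.75 Y143.13
G1 X80.48 Y168.50
M5
G00 X65.15 Y105.65
M3 S868
G1 X158.79 Y105.65 F904
G1 X158.79 Y87.78
G1 X65.15 Y87.78
G1 X65.15 Y105.65
M5
G00 X0.00 Y0.00

viewBox `0 0 219.80 199.29` with mm width/height → 1 unit = 1 mm. Flip: y_m = 199.29 − y_svg.

**Shape 1** — `<polyline>` open polyline, stroke `#ff0000` → cut (S868, F904). Machine vertices: (59.90,19.76) → (214.26,151.41) → (26.51,143.28) → (198.24,98.77). Open path.

**Shape 2** — `<path>` cubic bezier, stroke `#000000` → engrave (S269, F3080). Control points (SVG): P0=(24.13,173.12), P1=(51.37,181.58), P2=(101.65,27.71), P3=(88.41,40.28); sampled at t=k/4. Machine vertices: (24.13,26.17) → (47.53,45.12) → (71.45,94.13) → (87.78,142.37) → (88.41,159.01). Open path.

**Shape 3** — `<path>` regular polygon, stroke `#ff0000` → cut (S868, F904). Machine vertices: (25.93,28.53) → (31.79,19.94) → (28.72,10.01) → (19.04,6.21) → (10.04,11.41) → (8.49,21.70) → (15.57,29.31) → (25.93,28.53). Closed: final G1 returns to the first vertex.

**Shape 4** — `<rect>` rectangle, stroke `#ff0000` → cut (S868, F904). Machine vertices: (51.69,119.22) → (105.31,119.22) → (105.31,23.55) → (51.69,23.55) → (51.69,119.22). Closed: final G1 returns to the first vertex.

**Shape 5** — `<polygon>` rectangle, stroke `#ff0000` → cut (S868, F904). Machine vertices: (92.38,120.62) → (166.74,120.62) → (166.74,84.51) → (92.38,84.51) → (92.38,120.62). Closed: final G1 returns to the first vertex.

**Shape 6** — `<path>` regular polygon, stroke `#ff0000` → cut (S868, F904). Machine vertices: (163.77,78.34) → (171.72,116.87) → (210.25,108.92) → (202.30,70.39) → (163.77,78.34). Closed: final G1 returns to the first vertex.

**Shape 7** — `<polygon>` regular polygon, stroke `#ff0000` → cut (S868, F904). Machine vertices: (80.48,168.50) → (98.89,186.10) → (124.13,182.67) → (137.18,160.80) → (128.23,136.96) → (104.00,129.10) → (82.75,143.13) → (80.48,168.50). Closed: final G1 returns to the first vertex.

**Shape 8** — `<polygon>` rectangle, stroke `#ff0000` → cut (S868, F904). Machine vertices: (65.15,105.65) → (158.79,105.65) → (158.79,87.78) → (65.15,87.78) → (65.15,105.65). Closed: final G1 returns to the first vertex.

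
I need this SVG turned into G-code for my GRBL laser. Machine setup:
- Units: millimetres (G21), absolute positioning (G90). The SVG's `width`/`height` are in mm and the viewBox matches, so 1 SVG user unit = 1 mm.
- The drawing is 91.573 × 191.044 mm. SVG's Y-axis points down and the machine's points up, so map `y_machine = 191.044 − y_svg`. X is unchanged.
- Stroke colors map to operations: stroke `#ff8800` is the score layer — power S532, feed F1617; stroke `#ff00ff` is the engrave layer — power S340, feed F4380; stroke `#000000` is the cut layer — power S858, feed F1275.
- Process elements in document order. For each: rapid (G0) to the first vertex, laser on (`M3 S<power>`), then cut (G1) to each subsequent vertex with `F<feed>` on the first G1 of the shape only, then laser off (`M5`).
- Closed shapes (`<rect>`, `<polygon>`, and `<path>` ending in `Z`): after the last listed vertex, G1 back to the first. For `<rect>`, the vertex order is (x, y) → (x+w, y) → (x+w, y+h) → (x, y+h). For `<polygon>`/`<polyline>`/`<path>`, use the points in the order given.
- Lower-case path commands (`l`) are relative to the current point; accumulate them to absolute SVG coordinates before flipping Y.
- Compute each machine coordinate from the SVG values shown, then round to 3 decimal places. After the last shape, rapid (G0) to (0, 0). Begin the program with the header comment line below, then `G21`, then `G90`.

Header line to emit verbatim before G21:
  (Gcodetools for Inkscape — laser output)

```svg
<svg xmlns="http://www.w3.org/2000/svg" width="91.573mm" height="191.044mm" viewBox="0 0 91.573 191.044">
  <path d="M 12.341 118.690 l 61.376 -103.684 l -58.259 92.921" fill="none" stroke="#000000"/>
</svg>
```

1 u = 1 mm; y_m = 191.044 − y.

[1] `<path>` open polyline, #000000→cut S858 F1275: (12.341,72.354) → (73.717,176.038) → (15.458,83.117)

(Gcodetools for Inkscape — laser output)
G21
G90
G0 X12.341 Y72.354
M3 S858
G1 X73.717 Y176.038 F1275
G1 X15.458 Y83.117
M5
G0 X0.000 Y0.000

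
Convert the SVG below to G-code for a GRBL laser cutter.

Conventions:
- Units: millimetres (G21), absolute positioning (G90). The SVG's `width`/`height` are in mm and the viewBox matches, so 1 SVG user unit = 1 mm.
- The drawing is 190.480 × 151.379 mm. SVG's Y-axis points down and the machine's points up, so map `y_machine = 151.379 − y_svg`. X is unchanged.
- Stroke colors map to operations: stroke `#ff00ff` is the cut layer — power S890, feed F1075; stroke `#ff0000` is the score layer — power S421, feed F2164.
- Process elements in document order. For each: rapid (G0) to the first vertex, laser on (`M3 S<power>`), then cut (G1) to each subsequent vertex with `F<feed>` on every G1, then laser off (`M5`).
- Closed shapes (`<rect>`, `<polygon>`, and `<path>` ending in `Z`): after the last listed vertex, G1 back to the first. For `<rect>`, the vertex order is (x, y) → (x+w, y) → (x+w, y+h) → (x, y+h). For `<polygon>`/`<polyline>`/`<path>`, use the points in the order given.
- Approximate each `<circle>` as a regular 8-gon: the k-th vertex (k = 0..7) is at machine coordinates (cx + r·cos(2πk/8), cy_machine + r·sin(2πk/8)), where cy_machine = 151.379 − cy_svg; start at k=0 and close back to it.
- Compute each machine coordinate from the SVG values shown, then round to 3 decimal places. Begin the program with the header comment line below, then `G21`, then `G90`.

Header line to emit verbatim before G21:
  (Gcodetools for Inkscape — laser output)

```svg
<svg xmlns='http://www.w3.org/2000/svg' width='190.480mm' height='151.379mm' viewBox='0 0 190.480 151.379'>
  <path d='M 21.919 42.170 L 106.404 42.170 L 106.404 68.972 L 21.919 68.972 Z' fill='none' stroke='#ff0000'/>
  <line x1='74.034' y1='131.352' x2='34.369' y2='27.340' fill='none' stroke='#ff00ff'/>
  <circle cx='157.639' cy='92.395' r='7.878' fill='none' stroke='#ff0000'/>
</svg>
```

(Gcodetools for Inkscape — laser output)
G21
G90
G0 X21.919 Y109.209
M3 S421
G1 X106.404 Y109.209 F2164
G1 X106.404 Y82.407 F2164
G1 X21.919 Y82.407 F2164
G1 X21.919 Y109.209 F2164
M5
G0 X74.034 Y20.027
M3 S890
G1 X34.369 Y124.039 F1075
M5
G0 X165.517 Y58.984
M3 S421
G1 X163.210 Y64.555 F2164
G1 X157.639 Y66.862 F2164
G1 X152.068 Y64.555 F2164
G1 X149.761 Y58.984 F2164
G1 X152.068 Y53.413 F2164
G1 X157.639 Y51.106 F2164
G1 X163.210 Y53.413 F2164
G1 X165.517 Y58.984 F2164
M5

1 u = 1 mm; y_m = 151.379 − y.

[1] `<path>` rectangle, #ff0000→score S421 F2164: (21.919,109.209) → (106.404,109.209) → (106.404,82.407) → (21.919,82.407) → (21.919,109.209) (closed)

[2] `<line>` line segment, #ff00ff→cut S890 F1075: (74.034,20.027) → (34.369,124.039)

[3] `<circle>` circle, #ff0000→score S421 F2164: (165.517,58.984) → (163.210,64.555) → (157.639,66.862) → (152.068,64.555) → (149.761,58.984) → (152.068,53.413) → (157.639,51.106) → (163.210,53.413) → (165.517,58.984) (closed)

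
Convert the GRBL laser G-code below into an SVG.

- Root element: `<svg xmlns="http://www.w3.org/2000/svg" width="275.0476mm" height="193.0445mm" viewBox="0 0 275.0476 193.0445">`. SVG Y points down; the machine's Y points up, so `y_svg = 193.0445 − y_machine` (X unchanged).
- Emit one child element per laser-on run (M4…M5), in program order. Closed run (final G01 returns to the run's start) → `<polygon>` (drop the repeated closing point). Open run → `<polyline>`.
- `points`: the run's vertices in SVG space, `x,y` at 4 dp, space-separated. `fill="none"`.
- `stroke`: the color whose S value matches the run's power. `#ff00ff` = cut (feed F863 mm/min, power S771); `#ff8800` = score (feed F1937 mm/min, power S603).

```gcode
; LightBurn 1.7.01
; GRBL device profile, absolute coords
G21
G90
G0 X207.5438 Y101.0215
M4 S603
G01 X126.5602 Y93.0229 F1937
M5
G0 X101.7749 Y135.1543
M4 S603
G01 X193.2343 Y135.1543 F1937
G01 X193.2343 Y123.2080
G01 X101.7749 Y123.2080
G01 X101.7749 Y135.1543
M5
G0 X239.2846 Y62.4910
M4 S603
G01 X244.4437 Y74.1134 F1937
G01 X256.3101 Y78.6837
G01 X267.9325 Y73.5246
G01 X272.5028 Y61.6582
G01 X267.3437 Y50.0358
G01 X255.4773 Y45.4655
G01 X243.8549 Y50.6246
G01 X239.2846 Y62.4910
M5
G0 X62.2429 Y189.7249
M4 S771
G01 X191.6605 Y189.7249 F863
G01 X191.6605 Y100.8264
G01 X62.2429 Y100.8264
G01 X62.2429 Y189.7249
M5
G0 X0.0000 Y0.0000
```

Each laser-on run becomes one SVG element. Flip Y back into SVG space with y_svg = 193.0445 − y_machine.

Run 1: S603 ⇒ score layer `#ff8800`. The run is open, so emit a `<polyline>` with points (Y-flipped): 207.5438,92.0230 126.5602,100.0216.

Run 2: the run's S603 means `#ff8800` (score). The run returns to its start, so emit a `<polygon>` with points (Y-flipped): 101.7749,57.8902 193.2343,57.8902 193.2343,69.8365 101.7749,69.8365.

Run 3: power S603 maps to stroke `#ff8800` (score). The run returns to its start, so emit a `<polygon>` with points (Y-flipped): 239.2846,130.5535 244.4437,118.9311 256.3101,114.3608 267.9325,119.5199 272.5028,131.3863 267.3437,143.0087 255.4773,147.5790 243.8549,142.4199.

Run 4: power S771 maps to stroke `#ff00ff` (cut). The run returns to its start, so emit a `<polygon>` with points (Y-flipped): 62.2429,3.3196 191.6605,3.3196 191.6605,92.2181 62.2429,92.2181.

<svg xmlns="http://www.w3.org/2000/svg" width="275.0476mm" height="193.0445mm" viewBox="0 0 275.0476 193.0445">
  <polyline points="207.5438,92.0230 126.5602,100.0216" fill="none" stroke="#ff8800"/>
  <polygon points="101.7749,57.8902 193.2343,57.8902 193.2343,69.8365 101.7749,69.8365" fill="none" stroke="#ff8800"/>
  <polygon points="239.2846,130.5535 244.4437,118.9311 256.3101,114.3608 267.9325,119.5199 272.5028,131.3863 267.3437,143.0087 255.4773,147.5790 243.8549,142.4199" fill="none" stroke="#ff8800"/>
  <polygon points="62.2429,3.3196 191.6605,3.3196 191.6605,92.2181 62.2429,92.2181" fill="none" stroke="#ff00ff"/>
</svg>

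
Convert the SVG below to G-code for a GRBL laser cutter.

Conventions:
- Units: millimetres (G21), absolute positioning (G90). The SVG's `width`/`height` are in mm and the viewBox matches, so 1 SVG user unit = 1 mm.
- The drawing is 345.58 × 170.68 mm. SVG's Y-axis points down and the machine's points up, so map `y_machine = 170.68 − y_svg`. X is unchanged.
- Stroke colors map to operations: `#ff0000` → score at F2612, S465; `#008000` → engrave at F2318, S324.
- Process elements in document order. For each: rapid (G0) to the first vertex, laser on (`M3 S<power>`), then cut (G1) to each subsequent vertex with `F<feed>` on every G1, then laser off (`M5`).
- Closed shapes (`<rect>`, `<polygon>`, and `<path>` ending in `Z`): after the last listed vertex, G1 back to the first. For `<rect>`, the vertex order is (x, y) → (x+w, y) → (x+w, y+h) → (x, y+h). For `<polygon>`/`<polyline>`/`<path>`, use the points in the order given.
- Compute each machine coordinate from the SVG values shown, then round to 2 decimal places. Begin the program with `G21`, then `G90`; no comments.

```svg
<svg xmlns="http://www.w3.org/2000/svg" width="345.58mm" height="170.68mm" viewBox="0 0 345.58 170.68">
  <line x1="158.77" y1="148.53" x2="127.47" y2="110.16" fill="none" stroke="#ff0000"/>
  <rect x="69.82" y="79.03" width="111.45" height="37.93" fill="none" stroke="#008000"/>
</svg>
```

Since the viewBox matches the mm dimensions, user units are millimetres directly. The only transform is the Y-flip y_m = 170.68 − y_svg.

Shape 1 is a line segment drawn with `<line>`. Its stroke #ff0000 means score at S465, F2612. After flipping Y the toolpath is (158.77,22.15) → (127.47,60.52).

Shape 2 is a rectangle drawn with `<rect>`. Its stroke #008000 means engrave at S324, F2318. After flipping Y the toolpath is (69.82,91.65) → (181.27,91.65) → (181.27,53.72) → (69.82,53.72) → (69.82,91.65), returning to the start.

G21
G90
G0 X158.77 Y22.15
M3 S465
G1 X127.47 Y60.52 F2612
M5
G0 X69.82 Y91.65
M3 S324
G1 X181.27 Y91.65 F2318
G1 X181.27 Y53.72 F2318
G1 X69.82 Y53.72 F2318
G1 X69.82 Y91.65 F2318
M5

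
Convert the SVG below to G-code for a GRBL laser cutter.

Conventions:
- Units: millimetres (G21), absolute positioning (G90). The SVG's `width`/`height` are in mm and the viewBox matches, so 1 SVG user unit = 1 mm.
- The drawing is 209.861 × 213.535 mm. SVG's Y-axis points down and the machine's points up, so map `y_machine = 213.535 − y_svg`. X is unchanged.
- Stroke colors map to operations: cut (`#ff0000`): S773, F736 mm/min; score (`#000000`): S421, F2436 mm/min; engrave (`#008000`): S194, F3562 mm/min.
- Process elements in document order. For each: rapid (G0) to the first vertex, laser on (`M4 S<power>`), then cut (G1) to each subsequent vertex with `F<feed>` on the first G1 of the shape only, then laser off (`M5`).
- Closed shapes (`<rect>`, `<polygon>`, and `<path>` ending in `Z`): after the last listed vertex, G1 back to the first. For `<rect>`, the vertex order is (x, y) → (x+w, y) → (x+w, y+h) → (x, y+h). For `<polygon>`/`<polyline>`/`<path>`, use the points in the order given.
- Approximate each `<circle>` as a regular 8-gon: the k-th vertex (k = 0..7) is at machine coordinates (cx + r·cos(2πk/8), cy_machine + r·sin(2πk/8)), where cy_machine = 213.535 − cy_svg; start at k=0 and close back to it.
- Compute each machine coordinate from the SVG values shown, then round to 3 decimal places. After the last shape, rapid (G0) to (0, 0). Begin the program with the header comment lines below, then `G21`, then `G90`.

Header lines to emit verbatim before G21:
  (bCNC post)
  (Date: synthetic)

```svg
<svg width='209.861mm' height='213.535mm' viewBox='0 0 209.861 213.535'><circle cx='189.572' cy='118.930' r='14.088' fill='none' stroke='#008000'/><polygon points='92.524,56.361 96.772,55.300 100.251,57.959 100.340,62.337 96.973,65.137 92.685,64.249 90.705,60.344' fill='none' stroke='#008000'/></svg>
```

(bCNC post)
(Date: synthetic)
G21
G90
G0 X203.660 Y94.605
M4 S194
G1 X199.534 Y104.567 F3562
G1 X189.572 Y108.693
G1 X179.610 Y104.567
G1 X175.484 Y94.605
G1 X179.610 Y84.643
G1 X189.572 Y80.517
G1 X199.534 Y84.643
G1 X203.660 Y94.605
M5
G0 X92.524 Y157.174
M4 S194
G1 X96.772 Y158.235 F3562
G1 X100.251 Y155.576
G1 X100.340 Y151.198
G1 X96.973 Y148.398
G1 X92.685 Y149.286
G1 X90.705 Y153.191
G1 X92.524 Y157.174
M5
G0 X0.000 Y0.000

Since the viewBox matches the mm dimensions, user units are millimetres directly. The only transform is the Y-flip y_m = 213.535 − y_svg.

Shape 1 is a circle drawn with `<circle>`. Its stroke #008000 means engrave at S194, F3562. After flipping Y the toolpath is (203.660,94.605) → (199.534,104.567) → (189.572,108.693) → (179.610,104.567) → (175.484,94.605) → (179.610,84.643) → (189.572,80.517) → (199.534,84.643) → (203.660,94.605), returning to the start.

Shape 2 is a regular polygon drawn with `<polygon>`. Its stroke #008000 means engrave at S194, F3562. After flipping Y the toolpath is (92.524,157.174) → (96.772,158.235) → (100.251,155.576) → (100.340,151.198) → (96.973,148.398) → (92.685,149.286) → (90.705,153.191) → (92.524,157.174), returning to the start.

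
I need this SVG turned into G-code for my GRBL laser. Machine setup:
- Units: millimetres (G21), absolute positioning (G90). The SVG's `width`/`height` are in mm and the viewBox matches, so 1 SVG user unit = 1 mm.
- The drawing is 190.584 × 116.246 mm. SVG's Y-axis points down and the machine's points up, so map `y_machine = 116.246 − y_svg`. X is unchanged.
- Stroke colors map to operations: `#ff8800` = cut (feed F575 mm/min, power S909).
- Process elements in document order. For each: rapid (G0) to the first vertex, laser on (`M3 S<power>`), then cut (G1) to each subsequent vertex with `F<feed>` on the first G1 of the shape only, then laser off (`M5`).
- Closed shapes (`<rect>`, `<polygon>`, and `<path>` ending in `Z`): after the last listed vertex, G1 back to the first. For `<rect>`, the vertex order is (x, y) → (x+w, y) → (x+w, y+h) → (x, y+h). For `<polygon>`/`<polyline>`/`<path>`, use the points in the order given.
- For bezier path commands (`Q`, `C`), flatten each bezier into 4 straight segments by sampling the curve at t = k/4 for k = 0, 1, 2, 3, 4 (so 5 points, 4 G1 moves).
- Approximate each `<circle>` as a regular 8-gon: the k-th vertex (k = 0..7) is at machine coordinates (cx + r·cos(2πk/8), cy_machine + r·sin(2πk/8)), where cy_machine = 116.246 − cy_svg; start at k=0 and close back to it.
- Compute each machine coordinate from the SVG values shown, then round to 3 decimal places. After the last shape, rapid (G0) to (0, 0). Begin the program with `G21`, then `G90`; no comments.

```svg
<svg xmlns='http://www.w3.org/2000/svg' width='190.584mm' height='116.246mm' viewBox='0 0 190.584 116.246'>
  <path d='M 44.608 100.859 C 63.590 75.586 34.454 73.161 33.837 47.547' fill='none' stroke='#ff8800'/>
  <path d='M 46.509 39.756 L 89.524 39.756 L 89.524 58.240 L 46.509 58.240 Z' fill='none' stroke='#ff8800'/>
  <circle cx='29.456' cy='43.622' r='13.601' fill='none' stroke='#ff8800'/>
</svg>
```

1 u = 1 mm; y_m = 116.246 − y.

[1] `<path>` cubic bezier, #ff8800→cut S909 F575: (44.608,15.387) → (51.020,30.777) → (46.572,41.915) → (38.450,53.117) → (33.837,68.699)

[2] `<path>` rectangle, #ff8800→cut S909 F575: (46.509,76.490) → (89.524,76.490) → (89.524,58.006) → (46.509,58.006) → (46.509,76.490) (closed)

[3] `<circle>` circle, #ff8800→cut S909 F575: (43.057,72.624) → (39.073,82.241) → (29.456,86.225) → (19.839,82.241) → (15.855,72.624) → (19.839,63.007) → (29.456,59.023) → (39.073,63.007) → (43.057,72.624) (closed)

G21
G90
G0 X44.608 Y15.387
M3 S909
G1 X51.020 Y30.777 F575
G1 X46.572 Y41.915
G1 X38.450 Y53.117
G1 X33.837 Y68.699
M5
G0 X46.509 Y76.490
M3 S909
G1 X89.524 Y76.490 F575
G1 X89.524 Y58.006
G1 X46.509 Y58.006
G1 X46.509 Y76.490
M5
G0 X43.057 Y72.624
M3 S909
G1 X39.073 Y82.241 F575
G1 X29.456 Y86.225
G1 X19.839 Y82.241
G1 X15.855 Y72.624
G1 X19.839 Y63.007
G1 X29.456 Y59.023
G1 X39.073 Y63.007
G1 X43.057 Y72.624
M5
G0 X0.000 Y0.000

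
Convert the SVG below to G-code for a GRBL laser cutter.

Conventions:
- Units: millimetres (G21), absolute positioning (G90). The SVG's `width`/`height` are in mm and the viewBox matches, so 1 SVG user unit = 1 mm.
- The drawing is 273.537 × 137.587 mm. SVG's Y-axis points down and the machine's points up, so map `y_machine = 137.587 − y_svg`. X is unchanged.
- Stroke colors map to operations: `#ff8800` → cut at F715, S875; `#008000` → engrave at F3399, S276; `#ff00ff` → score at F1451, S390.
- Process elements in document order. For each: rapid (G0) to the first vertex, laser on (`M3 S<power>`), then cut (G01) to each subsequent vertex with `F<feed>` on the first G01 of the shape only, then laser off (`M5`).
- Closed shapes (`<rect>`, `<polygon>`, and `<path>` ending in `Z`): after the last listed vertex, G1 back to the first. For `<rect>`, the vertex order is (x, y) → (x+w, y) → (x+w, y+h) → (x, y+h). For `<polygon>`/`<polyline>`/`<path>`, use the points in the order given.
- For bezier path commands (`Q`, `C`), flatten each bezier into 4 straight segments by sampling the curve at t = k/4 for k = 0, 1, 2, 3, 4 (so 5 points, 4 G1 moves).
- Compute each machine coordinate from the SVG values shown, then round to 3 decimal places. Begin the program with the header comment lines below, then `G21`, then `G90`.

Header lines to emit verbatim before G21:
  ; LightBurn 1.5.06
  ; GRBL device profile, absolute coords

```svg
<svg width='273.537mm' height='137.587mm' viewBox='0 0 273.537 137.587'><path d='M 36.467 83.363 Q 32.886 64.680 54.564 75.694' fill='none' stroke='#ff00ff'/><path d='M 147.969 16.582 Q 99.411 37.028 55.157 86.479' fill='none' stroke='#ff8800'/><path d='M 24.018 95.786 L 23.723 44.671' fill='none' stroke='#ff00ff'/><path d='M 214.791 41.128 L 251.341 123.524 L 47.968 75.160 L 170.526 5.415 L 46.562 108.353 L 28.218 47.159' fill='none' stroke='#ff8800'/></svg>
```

; LightBurn 1.5.06
; GRBL device profile, absolute coords
G21
G90
G0 X36.467 Y54.224
M3 S390
G01 X36.255 Y61.709 F1451
G01 X39.201 Y65.483
G01 X45.304 Y65.544
G01 X54.564 Y61.893
M5
G0 X147.969 Y121.005
M3 S875
G01 X123.959 Y108.969 F715
G01 X100.487 Y93.308
G01 X77.553 Y74.021
G01 X55.157 Y51.108
M5
G0 X24.018 Y41.801
M3 S390
G01 X23.723 Y92.916 F1451
M5
G0 X214.791 Y96.459
M3 S875
G01 X251.341 Y14.063 F715
G01 X47.968 Y62.427
G01 X170.526 Y132.172
G01 X46.562 Y29.234
G01 X28.218 Y90.428
M5

1 u = 1 mm; y_m = 137.587 − y.

[1] `<path>` quadratic bezier, #ff00ff→score S390 F1451: (36.467,54.224) → (36.255,61.709) → (39.201,65.483) → (45.304,65.544) → (54.564,61.893)

[2] `<path>` quadratic bezier, #ff8800→cut S875 F715: (147.969,121.005) → (123.959,108.969) → (100.487,93.308) → (77.553,74.021) → (55.157,51.108)

[3] `<path>` line segment, #ff00ff→score S390 F1451: (24.018,41.801) → (23.723,92.916)

[4] `<path>` open polyline, #ff8800→cut S875 F715: (214.791,96.459) → (251.341,14.063) → (47.968,62.427) → (170.526,132.172) → (46.562,29.234) → (28.218,90.428)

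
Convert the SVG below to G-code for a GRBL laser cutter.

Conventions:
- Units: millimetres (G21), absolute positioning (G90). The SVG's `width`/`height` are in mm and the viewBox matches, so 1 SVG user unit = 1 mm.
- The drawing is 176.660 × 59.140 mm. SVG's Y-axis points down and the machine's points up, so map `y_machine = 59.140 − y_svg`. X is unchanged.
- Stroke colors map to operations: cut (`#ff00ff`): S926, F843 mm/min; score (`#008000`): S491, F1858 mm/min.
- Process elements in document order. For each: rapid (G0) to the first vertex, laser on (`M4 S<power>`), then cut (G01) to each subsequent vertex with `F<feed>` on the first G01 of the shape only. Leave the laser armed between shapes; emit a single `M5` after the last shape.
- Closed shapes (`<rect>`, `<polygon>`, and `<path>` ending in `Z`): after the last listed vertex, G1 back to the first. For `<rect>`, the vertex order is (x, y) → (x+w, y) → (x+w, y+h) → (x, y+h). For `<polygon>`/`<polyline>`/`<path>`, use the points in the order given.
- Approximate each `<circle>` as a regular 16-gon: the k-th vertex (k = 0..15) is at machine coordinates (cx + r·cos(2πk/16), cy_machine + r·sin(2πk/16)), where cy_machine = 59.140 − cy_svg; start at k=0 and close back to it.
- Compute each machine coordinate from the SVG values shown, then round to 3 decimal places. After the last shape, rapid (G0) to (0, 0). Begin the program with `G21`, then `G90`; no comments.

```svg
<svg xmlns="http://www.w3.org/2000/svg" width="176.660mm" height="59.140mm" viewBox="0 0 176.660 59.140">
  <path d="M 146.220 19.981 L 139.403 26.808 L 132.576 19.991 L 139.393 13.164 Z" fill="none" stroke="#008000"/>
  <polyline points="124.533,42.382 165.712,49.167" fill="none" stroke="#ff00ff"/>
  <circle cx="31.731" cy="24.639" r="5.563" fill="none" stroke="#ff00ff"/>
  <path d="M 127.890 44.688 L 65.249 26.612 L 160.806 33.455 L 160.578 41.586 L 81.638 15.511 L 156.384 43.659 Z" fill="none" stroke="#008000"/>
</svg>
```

G21
G90
G0 X146.220 Y39.159
M4 S491
G01 X139.403 Y32.332 F1858
G01 X132.576 Y39.149
G01 X139.393 Y45.976
G01 X146.220 Y39.159
G0 X124.533 Y16.758
M4 S926
G01 X165.712 Y9.973 F843
G0 X37.294 Y34.501
M4 S926
G01 X36.871 Y36.630 F843
G01 X35.665 Y38.435
G01 X33.860 Y39.641
G01 X31.731 Y40.064
G01 X29.602 Y39.641
G01 X27.797 Y38.435
G01 X26.591 Y36.630
G01 X26.168 Y34.501
G01 X26.591 Y32.372
G01 X27.797 Y30.567
G01 X29.602 Y29.361
G01 X31.731 Y28.938
G01 X33.860 Y29.361
G01 X35.665 Y30.567
G01 X36.871 Y32.372
G01 X37.294 Y34.501
G0 X127.890 Y14.452
M4 S491
G01 X65.249 Y32.528 F1858
G01 X160.806 Y25.685
G01 X160.578 Y17.554
G01 X81.638 Y43.629
G01 X156.384 Y15.481
G01 X127.890 Y14.452
M5
G0 X0.000 Y0.000

Since the viewBox matches the mm dimensions, user units are millimetres directly. The only transform is the Y-flip y_m = 59.140 − y_svg.

Shape 1 is a regular polygon drawn with `<path>`. Its stroke #008000 means score at S491, F1858. After flipping Y the toolpath is (146.220,39.159) → (139.403,32.332) → (132.576,39.149) → (139.393,45.976) → (146.220,39.159), returning to the start.

Shape 2 is a line segment drawn with `<polyline>`. Its stroke #ff00ff means cut at S926, F843. After flipping Y the toolpath is (124.533,16.758) → (165.712,9.973).

Shape 3 is a circle drawn with `<circle>`. Its stroke #ff00ff means cut at S926, F843. After flipping Y the toolpath is (37.294,34.501) → (36.871,36.630) → (35.665,38.435) → (33.860,39.641) → (31.731,40.064) → (29.602,39.641) → (27.797,38.435) → (26.591,36.630) → (26.168,34.501) → (26.591,32.372) → (27.797,30.567) → (29.602,29.361) → (31.731,28.938) → (33.860,29.361) → (35.665,30.567) → (36.871,32.372) → (37.294,34.501), returning to the start.

Shape 4 is a closed polygon drawn with `<path>`. Its stroke #008000 means score at S491, F1858. After flipping Y the toolpath is (127.890,14.452) → (65.249,32.528) → (160.806,25.685) → (160.578,17.554) → (81.638,43.629) → (156.384,15.481) → (127.890,14.452), returning to the start.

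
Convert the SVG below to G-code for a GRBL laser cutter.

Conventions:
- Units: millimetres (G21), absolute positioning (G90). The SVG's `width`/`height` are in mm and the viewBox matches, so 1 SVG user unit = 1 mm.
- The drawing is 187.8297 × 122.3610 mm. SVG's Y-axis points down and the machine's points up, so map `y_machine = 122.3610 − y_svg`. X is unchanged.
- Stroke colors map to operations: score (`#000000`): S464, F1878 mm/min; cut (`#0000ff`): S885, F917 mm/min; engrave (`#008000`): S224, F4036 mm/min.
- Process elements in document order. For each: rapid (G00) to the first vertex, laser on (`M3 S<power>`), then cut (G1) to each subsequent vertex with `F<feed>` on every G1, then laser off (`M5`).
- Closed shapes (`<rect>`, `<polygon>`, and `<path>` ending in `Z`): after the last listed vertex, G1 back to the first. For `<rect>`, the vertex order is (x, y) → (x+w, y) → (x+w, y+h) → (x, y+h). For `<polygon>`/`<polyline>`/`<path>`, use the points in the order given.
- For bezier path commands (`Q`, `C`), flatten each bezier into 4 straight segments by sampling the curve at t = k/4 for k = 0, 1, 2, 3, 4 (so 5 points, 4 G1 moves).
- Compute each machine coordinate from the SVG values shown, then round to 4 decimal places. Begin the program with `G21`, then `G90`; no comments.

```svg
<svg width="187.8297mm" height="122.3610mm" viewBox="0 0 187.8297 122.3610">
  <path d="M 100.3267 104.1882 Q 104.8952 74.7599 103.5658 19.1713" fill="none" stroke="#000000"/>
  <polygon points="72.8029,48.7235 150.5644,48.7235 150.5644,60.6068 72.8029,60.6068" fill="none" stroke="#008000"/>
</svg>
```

viewBox `0 0 187.8297 122.3610` with mm width/height → 1 unit = 1 mm. Flip: y_m = 122.3610 − y_svg.

**Shape 1** — `<path>` quadratic bezier, stroke `#000000` → score (S464, F1878). Control points (SVG): P0=(100.3267,104.1882), P1=(104.8952,74.7599), P2=(103.5658,19.1713); sampled at t=k/4. Machine vertices: (100.3267,18.1728) → (102.2423,34.5220) → (103.4207,54.1412) → (103.8619,77.0304) → (103.5658,103.1897). Open path.

**Shape 2** — `<polygon>` rectangle, stroke `#008000` → engrave (S224, F4036). Machine vertices: (72.8029,73.6375) → (150.5644,73.6375) → (150.5644,61.7542) → (72.8029,61.7542) → (72.8029,73.6375). Closed: final G1 returns to the first vertex.

G21
G90
G00 X100.3267 Y18.1728
M3 S464
G1 X102.2423 Y34.5220 F1878
G1 X103.4207 Y54.1412 F1878
G1 X103.8619 Y77.0304 F1878
G1 X103.5658 Y103.1897 F1878
M5
G00 X72.8029 Y73.6375
M3 S224
G1 X150.5644 Y73.6375 F4036
G1 X150.5644 Y61.7542 F4036
G1 X72.8029 Y61.7542 F4036
G1 X72.8029 Y73.6375 F4036
M5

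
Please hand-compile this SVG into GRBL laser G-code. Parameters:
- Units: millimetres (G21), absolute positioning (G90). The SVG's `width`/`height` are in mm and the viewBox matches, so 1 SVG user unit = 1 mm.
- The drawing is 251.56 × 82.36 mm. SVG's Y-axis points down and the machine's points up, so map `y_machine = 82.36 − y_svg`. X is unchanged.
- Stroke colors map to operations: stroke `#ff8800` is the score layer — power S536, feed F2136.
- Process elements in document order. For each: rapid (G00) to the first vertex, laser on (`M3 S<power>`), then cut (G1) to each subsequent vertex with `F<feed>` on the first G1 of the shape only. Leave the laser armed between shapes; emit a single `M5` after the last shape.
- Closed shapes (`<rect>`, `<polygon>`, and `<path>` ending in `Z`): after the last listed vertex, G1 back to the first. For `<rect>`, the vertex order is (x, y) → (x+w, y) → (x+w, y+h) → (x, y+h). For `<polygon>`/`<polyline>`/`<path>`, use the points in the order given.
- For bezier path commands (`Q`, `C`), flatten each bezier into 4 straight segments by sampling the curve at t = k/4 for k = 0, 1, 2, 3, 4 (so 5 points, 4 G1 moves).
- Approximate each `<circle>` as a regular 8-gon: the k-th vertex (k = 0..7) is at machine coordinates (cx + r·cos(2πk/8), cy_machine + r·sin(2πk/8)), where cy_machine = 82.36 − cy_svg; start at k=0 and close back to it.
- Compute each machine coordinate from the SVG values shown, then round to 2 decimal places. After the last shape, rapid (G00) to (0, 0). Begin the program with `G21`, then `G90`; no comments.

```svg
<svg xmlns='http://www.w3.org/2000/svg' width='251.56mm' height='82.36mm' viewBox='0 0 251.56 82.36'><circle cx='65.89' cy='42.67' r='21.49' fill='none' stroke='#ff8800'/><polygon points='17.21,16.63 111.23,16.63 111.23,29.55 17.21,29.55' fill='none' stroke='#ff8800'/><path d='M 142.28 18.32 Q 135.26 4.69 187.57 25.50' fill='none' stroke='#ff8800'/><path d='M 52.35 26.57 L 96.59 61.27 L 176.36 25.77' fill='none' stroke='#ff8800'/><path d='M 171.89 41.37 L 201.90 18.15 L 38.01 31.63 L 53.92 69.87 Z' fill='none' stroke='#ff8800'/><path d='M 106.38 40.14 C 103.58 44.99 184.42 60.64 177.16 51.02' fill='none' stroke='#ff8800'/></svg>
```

Since the viewBox matches the mm dimensions, user units are millimetres directly. The only transform is the Y-flip y_m = 82.36 − y_svg.

Shape 1 is a circle drawn with `<circle>`. Its stroke #ff8800 means score at S536, F2136. After flipping Y the toolpath is (87.38,39.69) → (81.09,54.89) → (65.89,61.18) → (50.69,54.89) → (44.40,39.69) → (50.69,24.49) → (65.89,18.20) → (81.09,24.49) → (87.38,39.69), returning to the start.

Shape 2 is a rectangle drawn with `<polygon>`. Its stroke #ff8800 means score at S536, F2136. After flipping Y the toolpath is (17.21,65.73) → (111.23,65.73) → (111.23,52.81) → (17.21,52.81) → (17.21,65.73), returning to the start.

Shape 3 is a quadratic bezier drawn with `<path>`. Its stroke #ff8800 means score at S536, F2136. After flipping Y the toolpath is (142.28,64.04) → (142.48,68.70) → (150.09,69.06) → (165.12,65.11) → (187.57,56.86).

Shape 4 is a open polyline drawn with `<path>`. Its stroke #ff8800 means score at S536, F2136. After flipping Y the toolpath is (52.35,55.79) → (96.59,21.09) → (176.36,56.59).

Shape 5 is a closed polygon drawn with `<path>`. Its stroke #ff8800 means score at S536, F2136. After flipping Y the toolpath is (171.89,40.99) → (201.90,64.21) → (38.01,50.73) → (53.92,12.49) → (171.89,40.99), returning to the start.

Shape 6 is a cubic bezier drawn with `<path>`. Its stroke #ff8800 means score at S536, F2136. After flipping Y the toolpath is (106.38,42.22) → (117.28,37.12) → (143.44,31.35) → (168.77,28.30) → (177.16,31.34).

G21
G90
G00 X87.38 Y39.69
M3 S536
G1 X81.09 Y54.89 F2136
G1 X65.89 Y61.18
G1 X50.69 Y54.89
G1 X44.40 Y39.69
G1 X50.69 Y24.49
G1 X65.89 Y18.20
G1 X81.09 Y24.49
G1 X87.38 Y39.69
G00 X17.21 Y65.73
M3 S536
G1 X111.23 Y65.73 F2136
G1 X111.23 Y52.81
G1 X17.21 Y52.81
G1 X17.21 Y65.73
G00 X142.28 Y64.04
M3 S536
G1 X142.48 Y68.70 F2136
G1 X150.09 Y69.06
G1 X165.12 Y65.11
G1 X187.57 Y56.86
G00 X52.35 Y55.79
M3 S536
G1 X96.59 Y21.09 F2136
G1 X176.36 Y56.59
G00 X171.89 Y40.99
M3 S536
G1 X201.90 Y64.21 F2136
G1 X38.01 Y50.73
G1 X53.92 Y12.49
G1 X171.89 Y40.99
G00 X106.38 Y42.22
M3 S536
G1 X117.28 Y37.12 F2136
G1 X143.44 Y31.35
G1 X168.77 Y28.30
G1 X177.16 Y31.34
M5
G00 X0.00 Y0.00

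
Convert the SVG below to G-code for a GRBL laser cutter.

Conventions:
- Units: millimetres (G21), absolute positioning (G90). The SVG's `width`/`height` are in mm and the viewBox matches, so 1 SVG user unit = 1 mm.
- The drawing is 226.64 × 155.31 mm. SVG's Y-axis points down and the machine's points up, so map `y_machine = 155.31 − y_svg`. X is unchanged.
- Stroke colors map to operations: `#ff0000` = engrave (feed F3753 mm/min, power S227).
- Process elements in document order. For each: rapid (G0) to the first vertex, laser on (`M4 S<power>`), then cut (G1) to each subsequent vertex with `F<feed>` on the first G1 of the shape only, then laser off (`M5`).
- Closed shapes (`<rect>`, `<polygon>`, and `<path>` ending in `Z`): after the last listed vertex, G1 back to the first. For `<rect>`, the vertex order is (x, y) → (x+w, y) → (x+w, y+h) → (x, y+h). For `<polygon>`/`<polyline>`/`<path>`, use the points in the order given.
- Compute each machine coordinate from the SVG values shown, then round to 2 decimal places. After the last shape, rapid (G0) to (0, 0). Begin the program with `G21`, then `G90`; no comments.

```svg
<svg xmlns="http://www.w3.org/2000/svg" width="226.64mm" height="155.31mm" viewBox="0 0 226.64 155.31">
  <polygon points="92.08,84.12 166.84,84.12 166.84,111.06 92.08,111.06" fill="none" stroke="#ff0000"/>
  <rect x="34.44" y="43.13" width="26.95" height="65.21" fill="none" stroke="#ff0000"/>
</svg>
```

G21
G90
G0 X92.08 Y71.19
M4 S227
G1 X166.84 Y71.19 F3753
G1 X166.84 Y44.25
G1 X92.08 Y44.25
G1 X92.08 Y71.19
M5
G0 X34.44 Y112.18
M4 S227
G1 X61.39 Y112.18 F3753
G1 X61.39 Y46.97
G1 X34.44 Y46.97
G1 X34.44 Y112.18
M5
G0 X0.00 Y0.00

viewBox `0 0 226.64 155.31` with mm width/height → 1 unit = 1 mm. Flip: y_m = 155.31 − y_svg.

**Shape 1** — `<polygon>` rectangle, stroke `#ff0000` → engrave (S227, F3753). Machine vertices: (92.08,71.19) → (166.84,71.19) → (166.84,44.25) → (92.08,44.25) → (92.08,71.19). Closed: final G1 returns to the first vertex.

**Shape 2** — `<rect>` rectangle, stroke `#ff0000` → engrave (S227, F3753). Machine vertices: (34.44,112.18) → (61.39,112.18) → (61.39,46.97) → (34.44,46.97) → (34.44,112.18). Closed: final G1 returns to the first vertex.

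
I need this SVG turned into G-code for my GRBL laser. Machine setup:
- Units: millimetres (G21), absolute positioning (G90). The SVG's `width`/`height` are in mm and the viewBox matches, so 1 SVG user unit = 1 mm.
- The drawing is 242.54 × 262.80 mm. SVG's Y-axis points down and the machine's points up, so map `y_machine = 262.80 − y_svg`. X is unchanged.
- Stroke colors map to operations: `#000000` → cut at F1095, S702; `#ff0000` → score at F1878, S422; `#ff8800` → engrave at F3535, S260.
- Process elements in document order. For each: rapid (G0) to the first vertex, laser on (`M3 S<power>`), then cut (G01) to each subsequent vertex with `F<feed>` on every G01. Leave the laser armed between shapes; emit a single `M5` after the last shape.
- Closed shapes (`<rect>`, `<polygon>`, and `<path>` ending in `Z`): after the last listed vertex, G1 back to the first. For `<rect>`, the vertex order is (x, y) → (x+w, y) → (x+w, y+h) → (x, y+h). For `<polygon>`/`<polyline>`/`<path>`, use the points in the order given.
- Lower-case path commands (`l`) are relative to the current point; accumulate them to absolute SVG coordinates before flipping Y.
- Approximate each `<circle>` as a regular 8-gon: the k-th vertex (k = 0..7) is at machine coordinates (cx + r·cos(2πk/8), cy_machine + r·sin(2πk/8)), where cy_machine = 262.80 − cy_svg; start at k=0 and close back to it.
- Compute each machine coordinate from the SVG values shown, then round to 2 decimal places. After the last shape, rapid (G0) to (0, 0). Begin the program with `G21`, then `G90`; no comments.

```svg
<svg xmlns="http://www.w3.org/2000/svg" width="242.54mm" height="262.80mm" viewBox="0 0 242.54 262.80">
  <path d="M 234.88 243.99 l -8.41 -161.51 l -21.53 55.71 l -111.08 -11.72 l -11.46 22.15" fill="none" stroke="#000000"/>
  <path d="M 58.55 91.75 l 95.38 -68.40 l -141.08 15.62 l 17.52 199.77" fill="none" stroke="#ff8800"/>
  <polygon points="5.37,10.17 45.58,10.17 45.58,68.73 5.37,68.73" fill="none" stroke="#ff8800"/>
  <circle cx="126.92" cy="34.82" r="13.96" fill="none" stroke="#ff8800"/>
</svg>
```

G21
G90
G0 X234.88 Y18.81
M3 S702
G01 X226.47 Y180.32 F1095
G01 X204.94 Y124.61 F1095
G01 X93.86 Y136.33 F1095
G01 X82.40 Y114.18 F1095
G0 X58.55 Y171.05
M3 S260
G01 X153.93 Y239.45 F3535
G01 X12.85 Y223.83 F3535
G01 X30.37 Y24.06 F3535
G0 X5.37 Y252.63
M3 S260
G01 X45.58 Y252.63 F3535
G01 X45.58 Y194.07 F3535
G01 X5.37 Y194.07 F3535
G01 X5.37 Y252.63 F3535
G0 X140.88 Y227.98
M3 S260
G01 X136.79 Y237.85 F3535
G01 X126.92 Y241.94 F3535
G01 X117.05 Y237.85 F3535
G01 X112.96 Y227.98 F3535
G01 X117.05 Y218.11 F3535
G01 X126.92 Y214.02 F3535
G01 X136.79 Y218.11 F3535
G01 X140.88 Y227.98 F3535
M5
G0 X0.00 Y0.00

1 u = 1 mm; y_m = 262.80 − y.

[1] `<path>` open polyline, #000000→cut S702 F1095: (234.88,18.81) → (226.47,180.32) → (204.94,124.61) → (93.86,136.33) → (82.40,114.18)

[2] `<path>` open polyline, #ff8800→engrave S260 F3535: (58.55,171.05) → (153.93,239.45) → (12.85,223.83) → (30.37,24.06)

[3] `<polygon>` rectangle, #ff8800→engrave S260 F3535: (5.37,252.63) → (45.58,252.63) → (45.58,194.07) → (5.37,194.07) → (5.37,252.63) (closed)

[4] `<circle>` circle, #ff8800→engrave S260 F3535: (140.88,227.98) → (136.79,237.85) → (126.92,241.94) → (117.05,237.85) → (112.96,227.98) → (117.05,218.11) → (126.92,214.02) → (136.79,218.11) → (140.88,227.98) (closed)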